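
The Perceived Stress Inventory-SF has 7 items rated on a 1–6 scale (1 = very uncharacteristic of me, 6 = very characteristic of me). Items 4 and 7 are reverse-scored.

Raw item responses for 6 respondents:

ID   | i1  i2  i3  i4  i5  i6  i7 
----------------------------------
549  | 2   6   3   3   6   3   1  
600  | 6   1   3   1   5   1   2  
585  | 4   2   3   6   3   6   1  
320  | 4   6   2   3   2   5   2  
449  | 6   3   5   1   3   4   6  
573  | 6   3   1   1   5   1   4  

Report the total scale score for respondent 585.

Respondent 585 raw: 4, 2, 3, 6, 3, 6, 1.
Reverse-coded (reversed = (1+6) − raw = 7 − raw):
  item 1: 4
  item 2: 2
  item 3: 3
  item 4: 7 − 6 = 1
  item 5: 3
  item 6: 6
  item 7: 7 − 1 = 6
Sum = 4 + 2 + 3 + 1 + 3 + 6 + 6 = 25

25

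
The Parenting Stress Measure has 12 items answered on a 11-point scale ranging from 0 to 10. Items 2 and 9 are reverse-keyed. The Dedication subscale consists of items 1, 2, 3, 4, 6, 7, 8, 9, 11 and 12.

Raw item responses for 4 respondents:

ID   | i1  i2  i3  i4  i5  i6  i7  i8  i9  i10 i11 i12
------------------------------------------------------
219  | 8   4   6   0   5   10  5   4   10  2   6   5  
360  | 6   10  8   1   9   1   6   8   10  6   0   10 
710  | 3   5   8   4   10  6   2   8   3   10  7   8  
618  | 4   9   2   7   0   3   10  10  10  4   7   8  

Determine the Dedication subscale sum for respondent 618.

Respondent 618 raw: 4, 9, 2, 7, 0, 3, 10, 10, 10, 4, 7, 8.
Dedication items: 1, 2, 3, 4, 6, 7, 8, 9, 11, 12.
Reverse-coded (on a 0–10 scale, reversed = 10 − raw):
  item 1: 4
  item 2: 10 − 9 = 1
  item 3: 2
  item 4: 7
  item 6: 3
  item 7: 10
  item 8: 10
  item 9: 10 − 10 = 0
  item 11: 7
  item 12: 8
Sum = 4 + 1 + 2 + 7 + 3 + 10 + 10 + 0 + 7 + 8 = 52

52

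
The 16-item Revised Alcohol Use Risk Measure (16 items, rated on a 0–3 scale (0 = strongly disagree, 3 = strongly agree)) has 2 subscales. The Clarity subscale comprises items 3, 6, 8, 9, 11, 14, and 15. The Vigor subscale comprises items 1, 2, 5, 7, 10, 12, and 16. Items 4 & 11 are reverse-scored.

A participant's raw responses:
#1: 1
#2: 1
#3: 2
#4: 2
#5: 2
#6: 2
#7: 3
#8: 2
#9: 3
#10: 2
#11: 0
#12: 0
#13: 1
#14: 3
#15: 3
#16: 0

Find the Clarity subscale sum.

Clarity items: 3, 6, 8, 9, 11, 14, 15.
Of these, item 11 is reverse-scored; on a 0–3 scale, reversed = 3 − raw.
  item 3: 2
  item 6: 2
  item 8: 2
  item 9: 3
  item 11: 3 − 0 = 3
  item 14: 3
  item 15: 3
Sum = 2 + 2 + 2 + 3 + 3 + 3 + 3 = 18

18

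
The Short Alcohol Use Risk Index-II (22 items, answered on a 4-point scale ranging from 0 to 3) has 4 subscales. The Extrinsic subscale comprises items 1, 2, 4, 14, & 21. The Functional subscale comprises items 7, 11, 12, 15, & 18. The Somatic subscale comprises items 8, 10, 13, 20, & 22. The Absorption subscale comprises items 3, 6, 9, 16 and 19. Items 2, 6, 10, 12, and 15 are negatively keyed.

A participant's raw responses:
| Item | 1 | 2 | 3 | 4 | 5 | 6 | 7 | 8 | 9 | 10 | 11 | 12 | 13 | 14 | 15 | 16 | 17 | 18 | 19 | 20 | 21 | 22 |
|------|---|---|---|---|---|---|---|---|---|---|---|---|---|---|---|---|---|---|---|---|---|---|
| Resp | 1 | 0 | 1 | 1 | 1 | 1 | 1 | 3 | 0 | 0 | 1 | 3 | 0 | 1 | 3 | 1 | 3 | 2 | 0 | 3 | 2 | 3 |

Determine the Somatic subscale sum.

12

Somatic items: 8, 10, 13, 20, 22.
Of these, item 10 is negatively keyed; reverse-coded value = 3 − response.
  item 8: 3
  item 10: 3 − 0 = 3
  item 13: 0
  item 20: 3
  item 22: 3
Sum = 3 + 3 + 0 + 3 + 3 = 12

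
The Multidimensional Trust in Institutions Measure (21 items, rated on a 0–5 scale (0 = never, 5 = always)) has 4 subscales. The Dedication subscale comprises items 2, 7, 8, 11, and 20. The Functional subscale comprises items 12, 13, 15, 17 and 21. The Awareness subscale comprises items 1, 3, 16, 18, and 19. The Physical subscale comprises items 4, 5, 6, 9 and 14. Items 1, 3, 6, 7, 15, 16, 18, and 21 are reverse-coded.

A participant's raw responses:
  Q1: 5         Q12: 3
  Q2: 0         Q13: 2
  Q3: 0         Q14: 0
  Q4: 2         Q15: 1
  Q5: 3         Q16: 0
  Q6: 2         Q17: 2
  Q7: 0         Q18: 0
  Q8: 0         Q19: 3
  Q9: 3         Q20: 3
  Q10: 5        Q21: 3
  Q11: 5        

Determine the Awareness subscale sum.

18

Awareness items: 1, 3, 16, 18, 19.
Of these, items 1, 3, 16 and 18 are reverse-coded; reversed = (0+5) − raw = 5 − raw.
  item 1: 5 − 5 = 0
  item 3: 5 − 0 = 5
  item 16: 5 − 0 = 5
  item 18: 5 − 0 = 5
  item 19: 3
Sum = 0 + 5 + 5 + 5 + 3 = 18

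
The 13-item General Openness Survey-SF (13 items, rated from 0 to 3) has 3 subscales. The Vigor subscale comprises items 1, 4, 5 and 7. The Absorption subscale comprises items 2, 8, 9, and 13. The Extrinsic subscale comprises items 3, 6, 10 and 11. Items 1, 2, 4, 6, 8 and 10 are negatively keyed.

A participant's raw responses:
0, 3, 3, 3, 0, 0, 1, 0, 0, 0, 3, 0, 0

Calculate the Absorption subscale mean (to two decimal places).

0.75

Absorption items: 2, 8, 9, 13.
Of these, items 2 & 8 are negatively keyed; reversed = (0+3) − raw = 3 − raw.
  item 2: 3 − 3 = 0
  item 8: 3 − 0 = 3
  item 9: 0
  item 13: 0
Sum = 0 + 3 + 0 + 0 = 3
Mean = 3 / 4 = 0.75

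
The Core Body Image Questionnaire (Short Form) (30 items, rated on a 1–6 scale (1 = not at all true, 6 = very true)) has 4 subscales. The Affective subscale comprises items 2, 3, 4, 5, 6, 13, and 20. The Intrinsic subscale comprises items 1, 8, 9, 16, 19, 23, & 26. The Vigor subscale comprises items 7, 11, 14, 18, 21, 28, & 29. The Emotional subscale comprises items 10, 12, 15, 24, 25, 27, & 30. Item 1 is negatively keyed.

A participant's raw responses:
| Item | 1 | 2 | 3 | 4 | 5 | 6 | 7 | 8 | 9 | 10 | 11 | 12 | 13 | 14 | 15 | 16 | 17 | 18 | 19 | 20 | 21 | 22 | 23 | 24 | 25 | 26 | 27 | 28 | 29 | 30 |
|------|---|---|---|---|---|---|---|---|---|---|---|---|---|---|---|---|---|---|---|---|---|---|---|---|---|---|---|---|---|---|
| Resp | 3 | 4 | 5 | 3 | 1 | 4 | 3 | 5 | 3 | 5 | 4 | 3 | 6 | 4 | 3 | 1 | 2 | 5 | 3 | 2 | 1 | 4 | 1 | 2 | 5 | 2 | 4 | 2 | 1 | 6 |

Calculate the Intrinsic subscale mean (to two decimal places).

Intrinsic items: 1, 8, 9, 16, 19, 23, 26.
Of these, item 1 is negatively keyed; reverse-coded value = 7 − response.
  item 1: 7 − 3 = 4
  item 8: 5
  item 9: 3
  item 16: 1
  item 19: 3
  item 23: 1
  item 26: 2
Sum = 4 + 5 + 3 + 1 + 3 + 1 + 2 = 19
Mean = 19 / 7 = 2.71

2.71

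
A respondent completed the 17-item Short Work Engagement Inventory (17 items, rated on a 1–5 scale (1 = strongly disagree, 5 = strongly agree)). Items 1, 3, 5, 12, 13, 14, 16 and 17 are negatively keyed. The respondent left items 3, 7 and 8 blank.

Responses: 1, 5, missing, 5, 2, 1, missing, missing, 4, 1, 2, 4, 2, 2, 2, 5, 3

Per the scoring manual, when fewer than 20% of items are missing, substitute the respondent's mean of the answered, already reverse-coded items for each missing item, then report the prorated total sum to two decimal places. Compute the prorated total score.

52.21

Reverse-coded (reversed = (1+5) − raw = 6 − raw):
  item 1: 6 − 1 = 5
  item 5: 6 − 2 = 4
  item 12: 6 − 4 = 2
  item 13: 6 − 2 = 4
  item 14: 6 − 2 = 4
  item 16: 6 − 5 = 1
  item 17: 6 − 3 = 3
Completed scored items (14 of 17): 5, 5, 5, 4, 1, 4, 1, 2, 2, 4, 4, 2, 1, 3; sum = 43.
Person mean = 43 / 14 ≈ 3.0714
Prorated total = (43 / 14) × 17 = 52.21 (to 2 dp)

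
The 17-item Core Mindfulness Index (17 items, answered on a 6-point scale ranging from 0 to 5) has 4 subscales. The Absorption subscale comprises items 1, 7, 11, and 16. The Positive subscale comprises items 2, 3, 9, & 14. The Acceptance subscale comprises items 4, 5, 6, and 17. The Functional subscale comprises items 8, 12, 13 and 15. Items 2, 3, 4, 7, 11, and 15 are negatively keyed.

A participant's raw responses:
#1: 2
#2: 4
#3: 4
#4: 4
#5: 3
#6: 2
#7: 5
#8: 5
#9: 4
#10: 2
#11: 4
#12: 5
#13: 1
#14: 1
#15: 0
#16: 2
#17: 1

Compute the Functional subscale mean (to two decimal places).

Functional items: 8, 12, 13, 15.
Of these, item 15 is negatively keyed; reverse-coded value = 5 − response.
  item 8: 5
  item 12: 5
  item 13: 1
  item 15: 5 − 0 = 5
Sum = 5 + 5 + 1 + 5 = 16
Mean = 16 / 4 = 4.00

4.00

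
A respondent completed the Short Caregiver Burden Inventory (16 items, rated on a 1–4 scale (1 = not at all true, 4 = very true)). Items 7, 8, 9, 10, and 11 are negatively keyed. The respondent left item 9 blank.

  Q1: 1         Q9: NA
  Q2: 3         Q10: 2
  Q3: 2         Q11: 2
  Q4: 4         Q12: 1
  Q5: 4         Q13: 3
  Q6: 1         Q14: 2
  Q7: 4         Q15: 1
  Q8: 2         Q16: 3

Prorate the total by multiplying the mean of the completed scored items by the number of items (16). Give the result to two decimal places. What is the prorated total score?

37.33

Reverse-coded (reverse-coded value = 5 − response):
  item 7: 5 − 4 = 1
  item 8: 5 − 2 = 3
  item 10: 5 − 2 = 3
  item 11: 5 − 2 = 3
Completed scored items (15 of 16): 1, 3, 2, 4, 4, 1, 1, 3, 3, 3, 1, 3, 2, 1, 3; sum = 35.
Person mean = 35 / 15 ≈ 2.3333
Prorated total = (35 / 15) × 16 = 37.33 (to 2 dp)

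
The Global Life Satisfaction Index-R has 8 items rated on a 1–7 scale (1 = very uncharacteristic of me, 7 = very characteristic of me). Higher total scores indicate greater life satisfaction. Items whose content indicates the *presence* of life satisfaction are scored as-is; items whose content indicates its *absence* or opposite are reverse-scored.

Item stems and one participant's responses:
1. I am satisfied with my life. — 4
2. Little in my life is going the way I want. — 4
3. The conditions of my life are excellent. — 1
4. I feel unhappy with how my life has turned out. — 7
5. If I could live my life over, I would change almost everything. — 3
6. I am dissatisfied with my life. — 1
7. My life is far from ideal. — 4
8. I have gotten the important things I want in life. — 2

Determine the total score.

Items 2, 4, 5, 6, 7 describe the absence/opposite of life satisfaction → reverse-score.
reversed = (1+7) − raw = 8 − raw.
  item 1: 4
  item 2: 8 − 4 = 4
  item 3: 1
  item 4: 8 − 7 = 1
  item 5: 8 − 3 = 5
  item 6: 8 − 1 = 7
  item 7: 8 − 4 = 4
  item 8: 2
Total = 4 + 4 + 1 + 1 + 5 + 7 + 4 + 2 = 28

28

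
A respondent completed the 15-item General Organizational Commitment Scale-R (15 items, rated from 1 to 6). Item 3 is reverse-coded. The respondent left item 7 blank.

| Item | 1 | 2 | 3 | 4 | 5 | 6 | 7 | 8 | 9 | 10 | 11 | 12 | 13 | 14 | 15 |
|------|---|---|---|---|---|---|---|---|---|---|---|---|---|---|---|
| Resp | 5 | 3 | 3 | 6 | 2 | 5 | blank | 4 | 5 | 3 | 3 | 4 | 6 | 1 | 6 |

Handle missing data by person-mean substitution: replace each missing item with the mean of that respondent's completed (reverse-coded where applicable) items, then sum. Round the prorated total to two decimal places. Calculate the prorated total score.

Reverse-coded (reversed = (1+6) − raw = 7 − raw):
  item 3: 7 − 3 = 4
Completed scored items (14 of 15): 5, 3, 4, 6, 2, 5, 4, 5, 3, 3, 4, 6, 1, 6; sum = 57.
Person mean = 57 / 14 ≈ 4.0714
Prorated total = (57 / 14) × 15 = 61.07 (to 2 dp)

61.07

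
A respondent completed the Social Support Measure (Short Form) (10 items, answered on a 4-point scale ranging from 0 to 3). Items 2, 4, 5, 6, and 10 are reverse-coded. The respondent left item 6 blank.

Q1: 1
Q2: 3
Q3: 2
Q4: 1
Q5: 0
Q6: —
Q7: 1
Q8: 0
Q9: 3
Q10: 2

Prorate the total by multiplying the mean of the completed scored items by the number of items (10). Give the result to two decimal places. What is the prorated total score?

Reverse-coded (on a 0–3 scale, reversed = 3 − raw):
  item 2: 3 − 3 = 0
  item 4: 3 − 1 = 2
  item 5: 3 − 0 = 3
  item 10: 3 − 2 = 1
Completed scored items (9 of 10): 1, 0, 2, 2, 3, 1, 0, 3, 1; sum = 13.
Person mean = 13 / 9 ≈ 1.4444
Prorated total = (13 / 9) × 10 = 14.44 (to 2 dp)

14.44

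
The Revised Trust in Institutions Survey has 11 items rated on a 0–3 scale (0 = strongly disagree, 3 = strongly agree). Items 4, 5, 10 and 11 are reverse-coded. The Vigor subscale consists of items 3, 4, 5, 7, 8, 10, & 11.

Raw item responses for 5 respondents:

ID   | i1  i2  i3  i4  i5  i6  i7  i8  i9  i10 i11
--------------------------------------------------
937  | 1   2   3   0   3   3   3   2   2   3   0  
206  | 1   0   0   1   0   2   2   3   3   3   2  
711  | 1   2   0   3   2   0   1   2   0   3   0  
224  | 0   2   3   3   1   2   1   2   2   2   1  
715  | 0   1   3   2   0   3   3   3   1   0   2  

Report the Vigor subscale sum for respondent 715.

Respondent 715 raw: 0, 1, 3, 2, 0, 3, 3, 3, 1, 0, 2.
Vigor items: 3, 4, 5, 7, 8, 10, 11.
Reverse-coded (reversed = (0+3) − raw = 3 − raw):
  item 3: 3
  item 4: 3 − 2 = 1
  item 5: 3 − 0 = 3
  item 7: 3
  item 8: 3
  item 10: 3 − 0 = 3
  item 11: 3 − 2 = 1
Sum = 3 + 1 + 3 + 3 + 3 + 3 + 1 = 17

17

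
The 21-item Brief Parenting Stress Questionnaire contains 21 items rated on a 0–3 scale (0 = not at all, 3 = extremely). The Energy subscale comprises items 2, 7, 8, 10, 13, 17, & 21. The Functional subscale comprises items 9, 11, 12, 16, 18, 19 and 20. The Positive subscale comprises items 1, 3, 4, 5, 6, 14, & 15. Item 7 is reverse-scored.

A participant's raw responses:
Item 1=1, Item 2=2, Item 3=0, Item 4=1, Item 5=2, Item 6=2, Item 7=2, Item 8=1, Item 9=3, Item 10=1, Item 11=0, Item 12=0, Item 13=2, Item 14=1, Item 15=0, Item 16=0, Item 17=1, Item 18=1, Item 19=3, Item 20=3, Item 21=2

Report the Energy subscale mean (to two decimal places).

Energy items: 2, 7, 8, 10, 13, 17, 21.
Of these, item 7 is reverse-scored; reversed = (0+3) − raw = 3 − raw.
  item 2: 2
  item 7: 3 − 2 = 1
  item 8: 1
  item 10: 1
  item 13: 2
  item 17: 1
  item 21: 2
Sum = 2 + 1 + 1 + 1 + 2 + 1 + 2 = 10
Mean = 10 / 7 = 1.43

1.43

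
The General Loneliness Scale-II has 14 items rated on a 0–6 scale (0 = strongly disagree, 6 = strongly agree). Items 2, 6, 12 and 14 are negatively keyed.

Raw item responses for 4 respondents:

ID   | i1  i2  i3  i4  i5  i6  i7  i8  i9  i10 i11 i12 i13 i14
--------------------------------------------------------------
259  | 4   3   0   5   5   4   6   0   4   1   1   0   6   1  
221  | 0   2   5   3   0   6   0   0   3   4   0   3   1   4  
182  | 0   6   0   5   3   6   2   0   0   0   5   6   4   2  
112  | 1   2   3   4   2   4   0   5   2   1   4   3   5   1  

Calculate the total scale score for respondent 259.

Respondent 259 raw: 4, 3, 0, 5, 5, 4, 6, 0, 4, 1, 1, 0, 6, 1.
Reverse-coded (reversed = (0+6) − raw = 6 − raw):
  item 1: 4
  item 2: 6 − 3 = 3
  item 3: 0
  item 4: 5
  item 5: 5
  item 6: 6 − 4 = 2
  item 7: 6
  item 8: 0
  item 9: 4
  item 10: 1
  item 11: 1
  item 12: 6 − 0 = 6
  item 13: 6
  item 14: 6 − 1 = 5
Sum = 4 + 3 + 0 + 5 + 5 + 2 + 6 + 0 + 4 + 1 + 1 + 6 + 6 + 5 = 48

48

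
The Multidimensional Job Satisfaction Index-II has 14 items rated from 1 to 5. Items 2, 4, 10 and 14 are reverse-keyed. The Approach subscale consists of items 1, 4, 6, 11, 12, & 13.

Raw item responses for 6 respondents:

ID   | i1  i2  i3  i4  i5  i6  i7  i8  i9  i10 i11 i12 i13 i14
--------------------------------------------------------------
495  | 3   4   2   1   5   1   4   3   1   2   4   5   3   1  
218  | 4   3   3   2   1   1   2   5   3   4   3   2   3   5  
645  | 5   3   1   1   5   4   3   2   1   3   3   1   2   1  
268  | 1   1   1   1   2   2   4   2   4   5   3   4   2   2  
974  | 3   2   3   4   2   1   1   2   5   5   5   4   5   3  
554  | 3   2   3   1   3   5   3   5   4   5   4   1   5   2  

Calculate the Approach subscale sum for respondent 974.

20

Respondent 974 raw: 3, 2, 3, 4, 2, 1, 1, 2, 5, 5, 5, 4, 5, 3.
Approach items: 1, 4, 6, 11, 12, 13.
Reverse-coded (on a 1–5 scale, reversed = 6 − raw):
  item 1: 3
  item 4: 6 − 4 = 2
  item 6: 1
  item 11: 5
  item 12: 4
  item 13: 5
Sum = 3 + 2 + 1 + 5 + 4 + 5 = 20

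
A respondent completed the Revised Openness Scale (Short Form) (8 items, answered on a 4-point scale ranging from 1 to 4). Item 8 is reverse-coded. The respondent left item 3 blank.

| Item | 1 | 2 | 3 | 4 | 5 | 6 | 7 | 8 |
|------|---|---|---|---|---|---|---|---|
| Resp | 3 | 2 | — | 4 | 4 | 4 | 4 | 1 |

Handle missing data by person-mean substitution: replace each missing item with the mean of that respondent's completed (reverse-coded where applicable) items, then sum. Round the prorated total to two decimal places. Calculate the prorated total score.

28.57

Reverse-coded (on a 1–4 scale, reversed = 5 − raw):
  item 8: 5 − 1 = 4
Completed scored items (7 of 8): 3, 2, 4, 4, 4, 4, 4; sum = 25.
Person mean = 25 / 7 ≈ 3.5714
Prorated total = (25 / 7) × 8 = 28.57 (to 2 dp)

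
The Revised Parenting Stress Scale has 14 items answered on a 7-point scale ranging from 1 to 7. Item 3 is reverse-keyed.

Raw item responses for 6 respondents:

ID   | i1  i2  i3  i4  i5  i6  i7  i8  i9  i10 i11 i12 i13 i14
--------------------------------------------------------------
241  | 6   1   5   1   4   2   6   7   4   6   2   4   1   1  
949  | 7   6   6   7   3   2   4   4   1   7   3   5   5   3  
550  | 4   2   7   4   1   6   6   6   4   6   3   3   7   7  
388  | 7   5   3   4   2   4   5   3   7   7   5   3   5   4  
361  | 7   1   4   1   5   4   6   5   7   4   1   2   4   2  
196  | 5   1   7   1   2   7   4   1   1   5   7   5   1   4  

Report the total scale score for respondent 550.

60

Respondent 550 raw: 4, 2, 7, 4, 1, 6, 6, 6, 4, 6, 3, 3, 7, 7.
Reverse-coded (reverse-coded value = 8 − response):
  item 1: 4
  item 2: 2
  item 3: 8 − 7 = 1
  item 4: 4
  item 5: 1
  item 6: 6
  item 7: 6
  item 8: 6
  item 9: 4
  item 10: 6
  item 11: 3
  item 12: 3
  item 13: 7
  item 14: 7
Sum = 4 + 2 + 1 + 4 + 1 + 6 + 6 + 6 + 4 + 6 + 3 + 3 + 7 + 7 = 60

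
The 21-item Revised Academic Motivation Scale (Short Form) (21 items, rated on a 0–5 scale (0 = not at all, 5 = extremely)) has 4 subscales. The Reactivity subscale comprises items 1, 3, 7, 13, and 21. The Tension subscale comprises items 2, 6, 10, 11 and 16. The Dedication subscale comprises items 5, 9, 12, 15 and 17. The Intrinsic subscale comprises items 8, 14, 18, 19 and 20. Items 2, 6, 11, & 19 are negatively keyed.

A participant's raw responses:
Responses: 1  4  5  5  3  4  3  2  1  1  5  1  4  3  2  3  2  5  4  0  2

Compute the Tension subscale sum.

Tension items: 2, 6, 10, 11, 16.
Of these, items 2, 6, & 11 are negatively keyed; on a 0–5 scale, reversed = 5 − raw.
  item 2: 5 − 4 = 1
  item 6: 5 − 4 = 1
  item 10: 1
  item 11: 5 − 5 = 0
  item 16: 3
Sum = 1 + 1 + 1 + 0 + 3 = 6

6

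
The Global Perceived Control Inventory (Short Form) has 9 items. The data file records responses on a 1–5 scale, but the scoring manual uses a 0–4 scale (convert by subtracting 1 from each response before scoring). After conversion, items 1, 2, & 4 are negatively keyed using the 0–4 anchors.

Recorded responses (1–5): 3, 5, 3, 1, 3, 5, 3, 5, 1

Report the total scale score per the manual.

20

Convert to 0–4: 2, 4, 2, 0, 2, 4, 2, 4, 0
Reverse-coded (reverse-coded value = 4 − response):
  item 1: 4 − 2 = 2
  item 2: 4 − 4 = 0
  item 4: 4 − 0 = 4
Scored: 2, 0, 2, 4, 2, 4, 2, 4, 0
Total = 20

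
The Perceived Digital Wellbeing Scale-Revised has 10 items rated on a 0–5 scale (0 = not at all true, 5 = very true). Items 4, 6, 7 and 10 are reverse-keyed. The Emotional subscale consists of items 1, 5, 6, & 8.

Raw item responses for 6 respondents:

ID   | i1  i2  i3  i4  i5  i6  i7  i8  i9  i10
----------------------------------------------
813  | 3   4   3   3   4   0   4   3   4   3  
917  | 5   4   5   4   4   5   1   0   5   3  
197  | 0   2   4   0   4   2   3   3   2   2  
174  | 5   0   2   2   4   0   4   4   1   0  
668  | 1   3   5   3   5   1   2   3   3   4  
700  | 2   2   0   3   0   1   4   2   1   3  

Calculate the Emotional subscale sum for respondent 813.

Respondent 813 raw: 3, 4, 3, 3, 4, 0, 4, 3, 4, 3.
Emotional items: 1, 5, 6, 8.
Reverse-coded (reverse-coded value = 5 − response):
  item 1: 3
  item 5: 4
  item 6: 5 − 0 = 5
  item 8: 3
Sum = 3 + 4 + 5 + 3 = 15

15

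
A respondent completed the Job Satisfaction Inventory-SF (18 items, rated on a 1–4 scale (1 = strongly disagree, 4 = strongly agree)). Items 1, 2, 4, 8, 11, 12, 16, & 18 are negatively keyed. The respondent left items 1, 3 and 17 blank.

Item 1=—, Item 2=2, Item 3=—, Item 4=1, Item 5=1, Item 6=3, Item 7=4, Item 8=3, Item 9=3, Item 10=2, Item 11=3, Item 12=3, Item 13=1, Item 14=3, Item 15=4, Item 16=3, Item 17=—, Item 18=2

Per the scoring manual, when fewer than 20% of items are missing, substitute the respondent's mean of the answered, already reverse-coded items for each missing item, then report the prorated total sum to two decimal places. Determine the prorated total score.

Reverse-coded (reverse-coded value = 5 − response):
  item 2: 5 − 2 = 3
  item 4: 5 − 1 = 4
  item 8: 5 − 3 = 2
  item 11: 5 − 3 = 2
  item 12: 5 − 3 = 2
  item 16: 5 − 3 = 2
  item 18: 5 − 2 = 3
Completed scored items (15 of 18): 3, 4, 1, 3, 4, 2, 3, 2, 2, 2, 1, 3, 4, 2, 3; sum = 39.
Person mean = 39 / 15 ≈ 2.6000
Prorated total = (39 / 15) × 18 = 46.80 (to 2 dp)

46.80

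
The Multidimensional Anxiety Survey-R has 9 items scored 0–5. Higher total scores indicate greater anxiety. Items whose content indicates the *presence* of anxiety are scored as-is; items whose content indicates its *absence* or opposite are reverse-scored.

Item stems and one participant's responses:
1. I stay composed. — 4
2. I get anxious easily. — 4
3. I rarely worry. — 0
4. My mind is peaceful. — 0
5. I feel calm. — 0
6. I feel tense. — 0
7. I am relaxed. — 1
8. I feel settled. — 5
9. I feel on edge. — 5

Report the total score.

29

Items 1, 3, 4, 5, 7, 8 describe the absence/opposite of anxiety → reverse-score.
reverse-coded value = 5 − response.
  item 1: 5 − 4 = 1
  item 2: 4
  item 3: 5 − 0 = 5
  item 4: 5 − 0 = 5
  item 5: 5 − 0 = 5
  item 6: 0
  item 7: 5 − 1 = 4
  item 8: 5 − 5 = 0
  item 9: 5
Total = 1 + 4 + 5 + 5 + 5 + 0 + 4 + 0 + 5 = 29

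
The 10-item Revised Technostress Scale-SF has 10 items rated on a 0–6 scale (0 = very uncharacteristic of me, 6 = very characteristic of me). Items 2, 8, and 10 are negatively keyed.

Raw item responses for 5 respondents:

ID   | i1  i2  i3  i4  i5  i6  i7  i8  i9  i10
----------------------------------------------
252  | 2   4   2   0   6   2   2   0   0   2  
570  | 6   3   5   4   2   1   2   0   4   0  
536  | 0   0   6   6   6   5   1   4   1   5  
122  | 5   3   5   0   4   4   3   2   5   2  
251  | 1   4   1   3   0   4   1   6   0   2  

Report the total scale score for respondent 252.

26

Respondent 252 raw: 2, 4, 2, 0, 6, 2, 2, 0, 0, 2.
Reverse-coded (reversed = (0+6) − raw = 6 − raw):
  item 1: 2
  item 2: 6 − 4 = 2
  item 3: 2
  item 4: 0
  item 5: 6
  item 6: 2
  item 7: 2
  item 8: 6 − 0 = 6
  item 9: 0
  item 10: 6 − 2 = 4
Sum = 2 + 2 + 2 + 0 + 6 + 2 + 2 + 6 + 0 + 4 = 26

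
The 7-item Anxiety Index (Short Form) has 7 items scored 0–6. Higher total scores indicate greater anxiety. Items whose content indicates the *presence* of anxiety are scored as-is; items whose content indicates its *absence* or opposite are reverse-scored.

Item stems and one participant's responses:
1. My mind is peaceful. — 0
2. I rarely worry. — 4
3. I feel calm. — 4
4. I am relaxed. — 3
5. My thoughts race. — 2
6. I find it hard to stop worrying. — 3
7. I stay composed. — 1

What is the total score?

Items 1, 2, 3, 4, 7 describe the absence/opposite of anxiety → reverse-score.
reverse-coded value = 6 − response.
  item 1: 6 − 0 = 6
  item 2: 6 − 4 = 2
  item 3: 6 − 4 = 2
  item 4: 6 − 3 = 3
  item 5: 2
  item 6: 3
  item 7: 6 − 1 = 5
Total = 6 + 2 + 2 + 3 + 2 + 3 + 5 = 23

23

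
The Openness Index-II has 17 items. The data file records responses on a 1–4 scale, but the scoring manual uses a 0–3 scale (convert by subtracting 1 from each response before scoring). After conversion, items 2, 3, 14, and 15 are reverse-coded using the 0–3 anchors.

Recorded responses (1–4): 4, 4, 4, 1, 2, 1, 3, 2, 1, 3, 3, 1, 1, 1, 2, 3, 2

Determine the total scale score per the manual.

19

Convert to 0–3: 3, 3, 3, 0, 1, 0, 2, 1, 0, 2, 2, 0, 0, 0, 1, 2, 1
Reverse-coded (reversed = (0+3) − raw = 3 − raw):
  item 2: 3 − 3 = 0
  item 3: 3 − 3 = 0
  item 14: 3 − 0 = 3
  item 15: 3 − 1 = 2
Scored: 3, 0, 0, 0, 1, 0, 2, 1, 0, 2, 2, 0, 0, 3, 2, 2, 1
Total = 19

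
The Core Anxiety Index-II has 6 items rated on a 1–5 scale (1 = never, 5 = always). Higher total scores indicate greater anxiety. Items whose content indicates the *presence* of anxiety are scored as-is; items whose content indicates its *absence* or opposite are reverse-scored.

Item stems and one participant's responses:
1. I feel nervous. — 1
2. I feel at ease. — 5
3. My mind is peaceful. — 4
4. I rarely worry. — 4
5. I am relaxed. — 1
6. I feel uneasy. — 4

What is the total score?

15

Items 2, 3, 4, 5 describe the absence/opposite of anxiety → reverse-score.
reversed = (1+5) − raw = 6 − raw.
  item 1: 1
  item 2: 6 − 5 = 1
  item 3: 6 − 4 = 2
  item 4: 6 − 4 = 2
  item 5: 6 − 1 = 5
  item 6: 4
Total = 1 + 1 + 2 + 2 + 5 + 4 = 15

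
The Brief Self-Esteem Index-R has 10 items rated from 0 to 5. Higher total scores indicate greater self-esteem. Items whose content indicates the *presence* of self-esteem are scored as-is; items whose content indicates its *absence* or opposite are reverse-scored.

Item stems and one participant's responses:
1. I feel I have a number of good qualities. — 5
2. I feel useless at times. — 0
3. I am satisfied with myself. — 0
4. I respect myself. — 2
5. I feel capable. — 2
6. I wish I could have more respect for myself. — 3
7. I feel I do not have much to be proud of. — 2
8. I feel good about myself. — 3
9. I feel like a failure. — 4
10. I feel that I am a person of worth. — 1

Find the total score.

Items 2, 6, 7, 9 describe the absence/opposite of self-esteem → reverse-score.
reversed = (0+5) − raw = 5 − raw.
  item 1: 5
  item 2: 5 − 0 = 5
  item 3: 0
  item 4: 2
  item 5: 2
  item 6: 5 − 3 = 2
  item 7: 5 − 2 = 3
  item 8: 3
  item 9: 5 − 4 = 1
  item 10: 1
Total = 5 + 5 + 0 + 2 + 2 + 2 + 3 + 3 + 1 + 1 = 24

24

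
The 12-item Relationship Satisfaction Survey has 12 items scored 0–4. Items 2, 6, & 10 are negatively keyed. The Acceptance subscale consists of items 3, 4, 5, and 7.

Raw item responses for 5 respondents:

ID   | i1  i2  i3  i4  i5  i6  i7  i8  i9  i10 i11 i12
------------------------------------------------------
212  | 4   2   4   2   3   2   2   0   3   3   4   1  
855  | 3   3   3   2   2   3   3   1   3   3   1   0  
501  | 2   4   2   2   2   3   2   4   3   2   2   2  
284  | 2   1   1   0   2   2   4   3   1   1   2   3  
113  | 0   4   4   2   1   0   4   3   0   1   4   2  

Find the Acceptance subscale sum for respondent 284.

7

Respondent 284 raw: 2, 1, 1, 0, 2, 2, 4, 3, 1, 1, 2, 3.
Acceptance items: 3, 4, 5, 7.
Reverse-coded (reverse-coded value = 4 − response):
  item 3: 1
  item 4: 0
  item 5: 2
  item 7: 4
Sum = 1 + 0 + 2 + 4 = 7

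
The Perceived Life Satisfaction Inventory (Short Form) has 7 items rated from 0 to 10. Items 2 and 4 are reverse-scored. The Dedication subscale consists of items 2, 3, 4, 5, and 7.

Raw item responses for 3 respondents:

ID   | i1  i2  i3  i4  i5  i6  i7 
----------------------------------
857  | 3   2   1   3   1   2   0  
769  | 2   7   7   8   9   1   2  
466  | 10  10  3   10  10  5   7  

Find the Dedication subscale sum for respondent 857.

17

Respondent 857 raw: 3, 2, 1, 3, 1, 2, 0.
Dedication items: 2, 3, 4, 5, 7.
Reverse-coded (reversed = (0+10) − raw = 10 − raw):
  item 2: 10 − 2 = 8
  item 3: 1
  item 4: 10 − 3 = 7
  item 5: 1
  item 7: 0
Sum = 8 + 1 + 7 + 1 + 0 = 17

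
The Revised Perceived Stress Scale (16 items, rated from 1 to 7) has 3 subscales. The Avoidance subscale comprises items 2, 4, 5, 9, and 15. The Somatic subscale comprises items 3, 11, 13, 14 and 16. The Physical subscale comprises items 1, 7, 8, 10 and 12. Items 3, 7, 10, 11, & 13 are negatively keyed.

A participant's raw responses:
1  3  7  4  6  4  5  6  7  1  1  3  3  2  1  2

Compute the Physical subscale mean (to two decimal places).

4.00

Physical items: 1, 7, 8, 10, 12.
Of these, items 7 and 10 are negatively keyed; reverse-coded value = 8 − response.
  item 1: 1
  item 7: 8 − 5 = 3
  item 8: 6
  item 10: 8 − 1 = 7
  item 12: 3
Sum = 1 + 3 + 6 + 7 + 3 = 20
Mean = 20 / 5 = 4.00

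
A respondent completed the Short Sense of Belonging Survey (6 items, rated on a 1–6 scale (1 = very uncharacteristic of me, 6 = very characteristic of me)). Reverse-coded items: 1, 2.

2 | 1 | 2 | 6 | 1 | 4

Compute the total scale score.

24

Reversing items 1 and 2 with 7 − raw:
Total = (7−2) + (7−1) + 2 + 6 + 1 + 4
      = 5 + 6 + 2 + 6 + 1 + 4 = 24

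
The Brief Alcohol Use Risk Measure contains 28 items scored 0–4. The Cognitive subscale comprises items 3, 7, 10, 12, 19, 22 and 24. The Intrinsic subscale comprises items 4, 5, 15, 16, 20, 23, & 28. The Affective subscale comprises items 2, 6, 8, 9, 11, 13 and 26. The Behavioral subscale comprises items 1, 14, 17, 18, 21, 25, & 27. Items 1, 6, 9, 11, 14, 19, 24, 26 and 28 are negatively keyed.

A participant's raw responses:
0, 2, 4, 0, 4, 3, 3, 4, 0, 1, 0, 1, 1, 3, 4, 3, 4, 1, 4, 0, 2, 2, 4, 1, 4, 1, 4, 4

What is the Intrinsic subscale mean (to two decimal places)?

2.14

Intrinsic items: 4, 5, 15, 16, 20, 23, 28.
Of these, item 28 is negatively keyed; reverse-coded value = 4 − response.
  item 4: 0
  item 5: 4
  item 15: 4
  item 16: 3
  item 20: 0
  item 23: 4
  item 28: 4 − 4 = 0
Sum = 0 + 4 + 4 + 3 + 0 + 4 + 0 = 15
Mean = 15 / 7 = 2.14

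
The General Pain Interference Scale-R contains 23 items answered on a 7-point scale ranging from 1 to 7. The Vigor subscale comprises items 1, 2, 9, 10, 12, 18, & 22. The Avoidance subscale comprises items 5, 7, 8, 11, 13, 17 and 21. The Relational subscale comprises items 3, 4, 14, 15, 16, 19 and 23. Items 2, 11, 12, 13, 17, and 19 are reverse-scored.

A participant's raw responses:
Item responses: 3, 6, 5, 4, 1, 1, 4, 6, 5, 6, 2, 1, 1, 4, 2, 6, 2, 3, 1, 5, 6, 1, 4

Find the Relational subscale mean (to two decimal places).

4.57

Relational items: 3, 4, 14, 15, 16, 19, 23.
Of these, item 19 is reverse-scored; on a 1–7 scale, reversed = 8 − raw.
  item 3: 5
  item 4: 4
  item 14: 4
  item 15: 2
  item 16: 6
  item 19: 8 − 1 = 7
  item 23: 4
Sum = 5 + 4 + 4 + 2 + 6 + 7 + 4 = 32
Mean = 32 / 7 = 4.57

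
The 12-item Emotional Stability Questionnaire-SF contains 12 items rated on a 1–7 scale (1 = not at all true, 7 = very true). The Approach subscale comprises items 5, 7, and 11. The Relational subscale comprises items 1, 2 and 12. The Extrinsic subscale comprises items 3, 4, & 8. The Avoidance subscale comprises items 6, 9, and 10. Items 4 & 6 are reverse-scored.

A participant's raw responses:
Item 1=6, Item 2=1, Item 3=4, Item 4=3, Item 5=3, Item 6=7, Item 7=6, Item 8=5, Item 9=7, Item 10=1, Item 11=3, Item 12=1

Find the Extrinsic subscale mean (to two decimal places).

Extrinsic items: 3, 4, 8.
Of these, item 4 is reverse-scored; on a 1–7 scale, reversed = 8 − raw.
  item 3: 4
  item 4: 8 − 3 = 5
  item 8: 5
Sum = 4 + 5 + 5 = 14
Mean = 14 / 3 = 4.67

4.67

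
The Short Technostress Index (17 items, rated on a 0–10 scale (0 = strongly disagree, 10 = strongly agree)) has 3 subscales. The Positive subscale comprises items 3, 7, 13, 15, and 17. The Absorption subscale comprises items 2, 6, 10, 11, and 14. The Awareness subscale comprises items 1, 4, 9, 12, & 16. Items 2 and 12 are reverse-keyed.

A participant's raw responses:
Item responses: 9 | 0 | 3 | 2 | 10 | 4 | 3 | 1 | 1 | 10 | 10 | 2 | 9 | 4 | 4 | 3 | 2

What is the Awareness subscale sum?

23

Awareness items: 1, 4, 9, 12, 16.
Of these, item 12 is reverse-keyed; reverse-coded value = 10 − response.
  item 1: 9
  item 4: 2
  item 9: 1
  item 12: 10 − 2 = 8
  item 16: 3
Sum = 9 + 2 + 1 + 8 + 3 = 23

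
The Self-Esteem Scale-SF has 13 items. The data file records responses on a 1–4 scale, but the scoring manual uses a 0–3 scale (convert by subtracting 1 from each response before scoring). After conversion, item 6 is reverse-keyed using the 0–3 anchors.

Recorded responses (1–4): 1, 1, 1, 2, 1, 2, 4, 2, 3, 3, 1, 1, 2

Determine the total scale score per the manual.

12

Convert to 0–3: 0, 0, 0, 1, 0, 1, 3, 1, 2, 2, 0, 0, 1
Reverse-coded (reversed = (0+3) − raw = 3 − raw):
  item 6: 3 − 1 = 2
Scored: 0, 0, 0, 1, 0, 2, 3, 1, 2, 2, 0, 0, 1
Total = 12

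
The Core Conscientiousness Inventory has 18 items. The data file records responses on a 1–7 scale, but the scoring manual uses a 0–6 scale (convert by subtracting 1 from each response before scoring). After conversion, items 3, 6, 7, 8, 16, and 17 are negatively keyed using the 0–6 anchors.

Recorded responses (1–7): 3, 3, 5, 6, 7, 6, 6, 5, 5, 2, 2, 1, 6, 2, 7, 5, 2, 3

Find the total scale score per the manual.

48

Convert to 0–6: 2, 2, 4, 5, 6, 5, 5, 4, 4, 1, 1, 0, 5, 1, 6, 4, 1, 2
Reverse-coded (on a 0–6 scale, reversed = 6 − raw):
  item 3: 6 − 4 = 2
  item 6: 6 − 5 = 1
  item 7: 6 − 5 = 1
  item 8: 6 − 4 = 2
  item 16: 6 − 4 = 2
  item 17: 6 − 1 = 5
Scored: 2, 2, 2, 5, 6, 1, 1, 2, 4, 1, 1, 0, 5, 1, 6, 2, 5, 2
Total = 48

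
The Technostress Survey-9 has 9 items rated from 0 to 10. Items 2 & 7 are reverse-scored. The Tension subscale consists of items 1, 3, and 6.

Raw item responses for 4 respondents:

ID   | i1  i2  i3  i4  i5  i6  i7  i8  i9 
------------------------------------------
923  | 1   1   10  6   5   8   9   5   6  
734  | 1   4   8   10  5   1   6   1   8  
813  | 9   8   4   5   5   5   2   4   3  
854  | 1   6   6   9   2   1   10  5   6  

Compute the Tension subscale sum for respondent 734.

Respondent 734 raw: 1, 4, 8, 10, 5, 1, 6, 1, 8.
Tension items: 1, 3, 6.
Reverse-coded (on a 0–10 scale, reversed = 10 − raw):
  item 1: 1
  item 3: 8
  item 6: 1
Sum = 1 + 8 + 1 = 10

10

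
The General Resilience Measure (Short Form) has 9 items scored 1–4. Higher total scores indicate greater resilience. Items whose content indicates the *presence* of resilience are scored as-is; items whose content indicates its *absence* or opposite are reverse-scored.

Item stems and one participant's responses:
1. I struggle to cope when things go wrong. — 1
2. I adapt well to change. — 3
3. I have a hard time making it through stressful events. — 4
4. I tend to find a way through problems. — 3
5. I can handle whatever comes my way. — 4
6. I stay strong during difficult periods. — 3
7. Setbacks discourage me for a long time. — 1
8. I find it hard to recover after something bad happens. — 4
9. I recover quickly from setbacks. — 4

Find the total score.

27

Items 1, 3, 7, 8 describe the absence/opposite of resilience → reverse-score.
on a 1–4 scale, reversed = 5 − raw.
  item 1: 5 − 1 = 4
  item 2: 3
  item 3: 5 − 4 = 1
  item 4: 3
  item 5: 4
  item 6: 3
  item 7: 5 − 1 = 4
  item 8: 5 − 4 = 1
  item 9: 4
Total = 4 + 3 + 1 + 3 + 4 + 3 + 4 + 1 + 4 = 27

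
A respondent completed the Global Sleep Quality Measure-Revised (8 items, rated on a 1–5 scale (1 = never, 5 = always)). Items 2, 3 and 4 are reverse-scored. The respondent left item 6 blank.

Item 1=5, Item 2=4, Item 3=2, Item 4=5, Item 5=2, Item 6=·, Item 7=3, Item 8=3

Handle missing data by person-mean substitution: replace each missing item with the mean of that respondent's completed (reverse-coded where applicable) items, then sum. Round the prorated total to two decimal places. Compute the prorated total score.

22.86

Reverse-coded (reverse-coded value = 6 − response):
  item 2: 6 − 4 = 2
  item 3: 6 − 2 = 4
  item 4: 6 − 5 = 1
Completed scored items (7 of 8): 5, 2, 4, 1, 2, 3, 3; sum = 20.
Person mean = 20 / 7 ≈ 2.8571
Prorated total = (20 / 7) × 8 = 22.86 (to 2 dp)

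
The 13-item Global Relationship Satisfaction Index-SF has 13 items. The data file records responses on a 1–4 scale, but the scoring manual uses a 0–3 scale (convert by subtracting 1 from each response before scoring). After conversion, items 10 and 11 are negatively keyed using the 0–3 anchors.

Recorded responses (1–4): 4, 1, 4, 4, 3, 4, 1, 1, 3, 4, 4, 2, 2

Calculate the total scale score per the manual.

Convert to 0–3: 3, 0, 3, 3, 2, 3, 0, 0, 2, 3, 3, 1, 1
Reverse-coded (on a 0–3 scale, reversed = 3 − raw):
  item 10: 3 − 3 = 0
  item 11: 3 − 3 = 0
Scored: 3, 0, 3, 3, 2, 3, 0, 0, 2, 0, 0, 1, 1
Total = 18

18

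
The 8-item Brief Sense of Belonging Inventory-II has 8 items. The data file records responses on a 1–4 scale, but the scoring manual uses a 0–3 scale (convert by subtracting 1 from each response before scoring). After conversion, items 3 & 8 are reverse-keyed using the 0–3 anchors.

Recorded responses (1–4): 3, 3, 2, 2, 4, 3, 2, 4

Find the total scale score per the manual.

13

Convert to 0–3: 2, 2, 1, 1, 3, 2, 1, 3
Reverse-coded (reversed = (0+3) − raw = 3 − raw):
  item 3: 3 − 1 = 2
  item 8: 3 − 3 = 0
Scored: 2, 2, 2, 1, 3, 2, 1, 0
Total = 13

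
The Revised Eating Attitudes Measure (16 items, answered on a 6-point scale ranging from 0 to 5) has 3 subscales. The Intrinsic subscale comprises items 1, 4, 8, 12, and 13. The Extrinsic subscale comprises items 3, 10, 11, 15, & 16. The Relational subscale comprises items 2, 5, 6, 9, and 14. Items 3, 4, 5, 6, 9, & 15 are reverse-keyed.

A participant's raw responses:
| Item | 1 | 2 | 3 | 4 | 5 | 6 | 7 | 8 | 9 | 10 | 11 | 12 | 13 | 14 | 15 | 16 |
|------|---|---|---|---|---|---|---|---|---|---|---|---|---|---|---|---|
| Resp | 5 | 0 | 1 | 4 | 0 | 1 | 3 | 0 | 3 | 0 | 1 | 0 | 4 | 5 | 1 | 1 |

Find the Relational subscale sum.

16

Relational items: 2, 5, 6, 9, 14.
Of these, items 5, 6, & 9 are reverse-keyed; reversed = (0+5) − raw = 5 − raw.
  item 2: 0
  item 5: 5 − 0 = 5
  item 6: 5 − 1 = 4
  item 9: 5 − 3 = 2
  item 14: 5
Sum = 0 + 5 + 4 + 2 + 5 = 16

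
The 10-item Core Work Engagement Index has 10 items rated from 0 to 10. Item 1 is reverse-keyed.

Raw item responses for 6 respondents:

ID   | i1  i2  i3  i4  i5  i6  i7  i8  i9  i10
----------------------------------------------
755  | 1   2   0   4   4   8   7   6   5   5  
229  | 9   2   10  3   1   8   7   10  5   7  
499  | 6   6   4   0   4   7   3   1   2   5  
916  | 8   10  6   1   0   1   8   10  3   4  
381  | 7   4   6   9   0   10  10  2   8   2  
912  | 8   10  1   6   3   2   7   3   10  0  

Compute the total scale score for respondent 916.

Respondent 916 raw: 8, 10, 6, 1, 0, 1, 8, 10, 3, 4.
Reverse-coded (on a 0–10 scale, reversed = 10 − raw):
  item 1: 10 − 8 = 2
  item 2: 10
  item 3: 6
  item 4: 1
  item 5: 0
  item 6: 1
  item 7: 8
  item 8: 10
  item 9: 3
  item 10: 4
Sum = 2 + 10 + 6 + 1 + 0 + 1 + 8 + 10 + 3 + 4 = 45

45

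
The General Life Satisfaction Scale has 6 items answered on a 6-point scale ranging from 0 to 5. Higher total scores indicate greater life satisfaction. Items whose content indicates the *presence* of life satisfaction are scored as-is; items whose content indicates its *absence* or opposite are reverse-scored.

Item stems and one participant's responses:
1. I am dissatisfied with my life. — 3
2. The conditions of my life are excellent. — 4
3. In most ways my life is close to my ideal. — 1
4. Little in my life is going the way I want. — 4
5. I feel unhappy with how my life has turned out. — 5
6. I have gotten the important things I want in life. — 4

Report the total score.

Items 1, 4, 5 describe the absence/opposite of life satisfaction → reverse-score.
on a 0–5 scale, reversed = 5 − raw.
  item 1: 5 − 3 = 2
  item 2: 4
  item 3: 1
  item 4: 5 − 4 = 1
  item 5: 5 − 5 = 0
  item 6: 4
Total = 2 + 4 + 1 + 1 + 0 + 4 = 12

12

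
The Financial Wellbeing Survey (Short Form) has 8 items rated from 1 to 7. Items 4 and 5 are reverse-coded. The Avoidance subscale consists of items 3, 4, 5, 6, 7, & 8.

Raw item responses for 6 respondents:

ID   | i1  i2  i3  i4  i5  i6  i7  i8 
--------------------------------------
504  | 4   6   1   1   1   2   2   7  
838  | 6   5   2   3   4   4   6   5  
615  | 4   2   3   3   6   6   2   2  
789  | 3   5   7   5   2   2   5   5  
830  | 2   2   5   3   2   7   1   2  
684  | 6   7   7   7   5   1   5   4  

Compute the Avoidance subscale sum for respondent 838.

26

Respondent 838 raw: 6, 5, 2, 3, 4, 4, 6, 5.
Avoidance items: 3, 4, 5, 6, 7, 8.
Reverse-coded (reverse-coded value = 8 − response):
  item 3: 2
  item 4: 8 − 3 = 5
  item 5: 8 − 4 = 4
  item 6: 4
  item 7: 6
  item 8: 5
Sum = 2 + 5 + 4 + 4 + 6 + 5 = 26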